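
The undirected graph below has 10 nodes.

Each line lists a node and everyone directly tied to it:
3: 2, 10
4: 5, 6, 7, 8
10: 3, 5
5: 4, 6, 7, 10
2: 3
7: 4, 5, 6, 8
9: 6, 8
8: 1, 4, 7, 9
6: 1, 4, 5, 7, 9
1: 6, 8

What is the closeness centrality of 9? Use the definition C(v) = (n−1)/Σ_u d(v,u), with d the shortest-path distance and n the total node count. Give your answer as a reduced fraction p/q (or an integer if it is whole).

9/22

Distances from 9: 1:2, 2:5, 3:4, 4:2, 5:2, 6:1, 7:2, 8:1, 10:3. Sum = 22.
n = 10, so closeness = 9/22.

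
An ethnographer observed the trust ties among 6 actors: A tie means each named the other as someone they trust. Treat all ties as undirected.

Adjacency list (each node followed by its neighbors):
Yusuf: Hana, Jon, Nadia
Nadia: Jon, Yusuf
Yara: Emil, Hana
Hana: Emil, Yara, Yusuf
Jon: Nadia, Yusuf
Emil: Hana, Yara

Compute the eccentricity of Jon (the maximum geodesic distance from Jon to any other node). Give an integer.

3

Distances from Jon: Emil:3, Hana:2, Nadia:1, Yara:3, Yusuf:1.
The largest is 3 (to Yara and Emil), so the eccentricity of Jon is 3.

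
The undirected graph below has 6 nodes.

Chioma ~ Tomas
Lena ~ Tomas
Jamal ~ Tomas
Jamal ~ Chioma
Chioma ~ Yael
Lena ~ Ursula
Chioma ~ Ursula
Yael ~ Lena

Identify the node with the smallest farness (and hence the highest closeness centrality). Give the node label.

Farness (sum of distances to all others) for each node — Chioma:6, Jamal:8, Lena:7, Tomas:7, Ursula:8, Yael:8.
The smallest farness is 6, for Chioma, so Chioma has the highest closeness.

Chioma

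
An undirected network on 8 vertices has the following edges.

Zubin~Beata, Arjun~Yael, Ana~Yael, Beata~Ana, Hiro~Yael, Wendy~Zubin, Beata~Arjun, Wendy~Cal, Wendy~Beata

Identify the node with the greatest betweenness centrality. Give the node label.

Beata

Unnormalized betweenness of each node: Ana:4, Arjun:4, Beata:25/2, Cal:0, Hiro:0, Wendy:6, Yael:13/2, Zubin:0.
Beata has the largest value, 25/2, making it the main broker — the node through which the most shortest paths run.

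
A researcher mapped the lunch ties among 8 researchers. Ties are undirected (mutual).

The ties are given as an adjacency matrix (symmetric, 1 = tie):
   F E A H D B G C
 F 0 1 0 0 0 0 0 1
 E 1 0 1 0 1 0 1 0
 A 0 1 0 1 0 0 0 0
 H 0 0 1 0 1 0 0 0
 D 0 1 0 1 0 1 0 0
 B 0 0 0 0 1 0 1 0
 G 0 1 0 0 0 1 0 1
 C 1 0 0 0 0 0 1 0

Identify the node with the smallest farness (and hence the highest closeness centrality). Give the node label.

E

Farness (sum of distances to all others) for each node — A:14, B:14, C:16, D:12, E:10, F:14, G:12, H:16.
The smallest farness is 10, for E, so E has the highest closeness.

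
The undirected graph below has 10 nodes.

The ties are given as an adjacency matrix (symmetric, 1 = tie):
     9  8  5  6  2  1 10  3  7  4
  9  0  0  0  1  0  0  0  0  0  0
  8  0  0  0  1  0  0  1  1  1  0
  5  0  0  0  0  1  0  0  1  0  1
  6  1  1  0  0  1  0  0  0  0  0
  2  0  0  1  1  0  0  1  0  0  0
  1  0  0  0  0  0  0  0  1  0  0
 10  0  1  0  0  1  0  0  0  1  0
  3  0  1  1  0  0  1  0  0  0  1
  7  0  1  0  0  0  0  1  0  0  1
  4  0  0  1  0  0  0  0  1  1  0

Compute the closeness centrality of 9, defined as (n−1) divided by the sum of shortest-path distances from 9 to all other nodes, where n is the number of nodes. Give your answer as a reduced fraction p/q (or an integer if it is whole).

9/25

Distances from 9: 1:4, 2:2, 3:3, 4:4, 5:3, 6:1, 7:3, 8:2, 10:3. Sum = 25.
n = 10, so closeness = 9/25.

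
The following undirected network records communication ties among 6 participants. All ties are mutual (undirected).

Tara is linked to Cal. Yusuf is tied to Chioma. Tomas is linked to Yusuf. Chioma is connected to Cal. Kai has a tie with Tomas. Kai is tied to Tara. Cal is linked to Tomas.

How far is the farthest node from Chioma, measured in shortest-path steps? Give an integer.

Distances from Chioma: Cal:1, Kai:3, Tara:2, Tomas:2, Yusuf:1.
The largest is 3 (to Kai), so the eccentricity of Chioma is 3.

3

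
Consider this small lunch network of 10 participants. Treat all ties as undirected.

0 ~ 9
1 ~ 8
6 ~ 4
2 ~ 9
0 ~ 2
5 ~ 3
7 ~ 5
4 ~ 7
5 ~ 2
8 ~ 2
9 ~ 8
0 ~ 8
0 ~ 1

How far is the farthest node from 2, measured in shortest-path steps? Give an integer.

4

Distances from 2: 0:1, 1:2, 3:2, 4:3, 5:1, 6:4, 7:2, 8:1, 9:1.
The largest is 4 (to 6), so the eccentricity of 2 is 4.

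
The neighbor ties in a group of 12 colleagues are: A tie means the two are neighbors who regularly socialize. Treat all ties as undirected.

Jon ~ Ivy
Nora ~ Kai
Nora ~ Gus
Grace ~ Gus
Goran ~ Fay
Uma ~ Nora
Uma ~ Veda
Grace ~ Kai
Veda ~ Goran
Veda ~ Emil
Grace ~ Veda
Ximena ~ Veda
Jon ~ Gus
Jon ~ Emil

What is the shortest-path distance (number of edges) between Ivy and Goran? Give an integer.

4

One shortest route is Ivy – Jon – Emil – Veda – Goran, which uses 4 edges, and at distance 3 from Ivy we only reach {Grace, Nora, Veda}, which does not include Goran. So d(Ivy,Goran) = 4.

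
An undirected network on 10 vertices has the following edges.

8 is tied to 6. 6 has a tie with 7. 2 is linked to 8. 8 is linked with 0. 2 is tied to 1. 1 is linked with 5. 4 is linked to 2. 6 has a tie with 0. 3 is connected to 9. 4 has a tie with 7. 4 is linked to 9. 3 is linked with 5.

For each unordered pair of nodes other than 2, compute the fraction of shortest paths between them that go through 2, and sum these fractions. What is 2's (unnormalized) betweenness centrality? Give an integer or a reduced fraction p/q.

Pairs whose geodesics pass through 2 — 0–1: 1; 0–5: 1; 0–3: 2/3; 0–9: 1/2; 0–4: 1/2; 8–1: 1; 8–5: 1; 8–3: 2/2; 8–9: 1; 8–4: 1; 1–9: 1/2; 1–4: 1; 1–7: 1; 1–6: 1 … (+3 more pairs).
All other pairs contribute 0.
Summing the contributions gives betweenness(2) = 85/6.

85/6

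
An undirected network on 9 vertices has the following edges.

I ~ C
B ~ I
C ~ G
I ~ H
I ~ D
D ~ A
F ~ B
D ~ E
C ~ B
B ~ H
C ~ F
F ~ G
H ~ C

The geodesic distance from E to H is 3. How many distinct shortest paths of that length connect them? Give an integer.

The shortest distance is 3, and the only length-3 path is E–D–I–H. So there is exactly 1 shortest path.

1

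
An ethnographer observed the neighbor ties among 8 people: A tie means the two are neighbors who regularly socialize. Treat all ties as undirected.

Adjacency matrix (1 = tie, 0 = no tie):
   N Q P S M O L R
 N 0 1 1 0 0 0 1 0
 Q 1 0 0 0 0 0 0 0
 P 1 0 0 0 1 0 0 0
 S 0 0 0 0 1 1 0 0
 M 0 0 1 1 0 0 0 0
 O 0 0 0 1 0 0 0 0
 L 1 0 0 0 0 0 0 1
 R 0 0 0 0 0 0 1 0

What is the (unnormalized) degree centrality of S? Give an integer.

S is directly tied to M and O. That is 2 neighbors, so the degree of S is 2.

2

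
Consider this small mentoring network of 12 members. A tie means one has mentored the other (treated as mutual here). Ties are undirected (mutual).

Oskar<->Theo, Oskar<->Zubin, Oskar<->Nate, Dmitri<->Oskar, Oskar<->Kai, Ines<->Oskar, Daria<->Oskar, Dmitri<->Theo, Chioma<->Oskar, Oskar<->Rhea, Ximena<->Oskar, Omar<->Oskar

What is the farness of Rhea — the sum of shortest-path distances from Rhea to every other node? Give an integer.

21

Distances from Rhea: Chioma:2, Daria:2, Dmitri:2, Ines:2, Kai:2, Nate:2, Omar:2, Oskar:1, Theo:2, Ximena:2, Zubin:2.
Sum = 2 + 2 + 2 + 2 + 2 + 2 + 2 + 1 + 2 + 2 + 2 = 21.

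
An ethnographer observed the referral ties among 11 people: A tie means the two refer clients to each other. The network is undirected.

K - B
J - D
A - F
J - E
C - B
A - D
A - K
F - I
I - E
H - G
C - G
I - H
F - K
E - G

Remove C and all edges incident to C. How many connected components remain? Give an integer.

C's neighbors (B and G) remain reachable from one another through other ties, so the rest of the network stays in one piece.

1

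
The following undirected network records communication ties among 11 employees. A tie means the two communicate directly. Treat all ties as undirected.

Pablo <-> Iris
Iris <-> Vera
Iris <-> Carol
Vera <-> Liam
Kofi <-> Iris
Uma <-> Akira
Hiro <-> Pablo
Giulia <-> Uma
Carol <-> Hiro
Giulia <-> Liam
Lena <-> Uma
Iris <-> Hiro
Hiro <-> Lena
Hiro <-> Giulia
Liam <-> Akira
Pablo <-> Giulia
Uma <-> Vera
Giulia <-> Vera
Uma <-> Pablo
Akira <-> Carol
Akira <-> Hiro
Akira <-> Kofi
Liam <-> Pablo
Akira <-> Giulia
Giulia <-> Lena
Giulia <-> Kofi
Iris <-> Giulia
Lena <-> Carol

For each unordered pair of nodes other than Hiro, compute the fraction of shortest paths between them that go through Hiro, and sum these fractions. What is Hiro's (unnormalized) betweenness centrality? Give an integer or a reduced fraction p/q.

Pairs whose geodesics pass through Hiro — Giulia–Carol: 1/4; Carol–Pablo: 1/2; Akira–Pablo: 1/4; Akira–Iris: 1/4; Akira–Lena: 1/4; Pablo–Lena: 1/3; Iris–Lena: 1/3.
All other pairs contribute 0.
Summing the contributions gives betweenness(Hiro) = 13/6.

13/6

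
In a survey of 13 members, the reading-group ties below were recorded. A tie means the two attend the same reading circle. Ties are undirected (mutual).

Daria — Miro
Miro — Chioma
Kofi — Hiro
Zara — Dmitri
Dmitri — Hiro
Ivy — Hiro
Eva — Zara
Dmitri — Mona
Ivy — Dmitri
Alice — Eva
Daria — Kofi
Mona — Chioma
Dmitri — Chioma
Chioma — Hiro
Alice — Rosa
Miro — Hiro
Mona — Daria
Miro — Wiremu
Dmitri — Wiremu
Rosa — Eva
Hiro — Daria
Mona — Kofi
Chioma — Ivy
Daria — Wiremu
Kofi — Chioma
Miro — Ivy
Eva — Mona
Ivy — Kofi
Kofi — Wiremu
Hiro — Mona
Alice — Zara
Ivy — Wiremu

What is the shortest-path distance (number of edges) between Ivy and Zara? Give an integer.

2

One shortest route is Ivy – Dmitri – Zara, which uses 2 edges, and Ivy and Zara are not directly tied, so nothing shorter exists. So d(Ivy,Zara) = 2.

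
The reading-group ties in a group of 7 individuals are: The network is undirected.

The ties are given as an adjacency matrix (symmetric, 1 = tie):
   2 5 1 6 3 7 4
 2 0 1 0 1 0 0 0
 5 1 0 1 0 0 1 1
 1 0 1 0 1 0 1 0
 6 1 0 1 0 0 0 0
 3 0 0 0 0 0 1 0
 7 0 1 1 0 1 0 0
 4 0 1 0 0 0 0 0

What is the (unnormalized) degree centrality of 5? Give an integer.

5 is directly tied to 1, 2, 4, and 7. That is 4 neighbors, so the degree of 5 is 4.

4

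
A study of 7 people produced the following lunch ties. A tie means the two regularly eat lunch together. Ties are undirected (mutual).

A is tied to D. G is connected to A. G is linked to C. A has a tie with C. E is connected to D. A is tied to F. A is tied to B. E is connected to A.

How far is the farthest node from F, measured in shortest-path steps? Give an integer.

2

Distances from F: A:1, B:2, C:2, D:2, E:2, G:2.
The largest is 2 (to D, B, C, G, and E), so the eccentricity of F is 2.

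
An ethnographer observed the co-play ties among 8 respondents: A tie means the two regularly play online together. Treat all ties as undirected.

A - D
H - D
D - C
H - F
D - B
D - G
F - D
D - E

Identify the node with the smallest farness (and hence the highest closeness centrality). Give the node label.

Farness (sum of distances to all others) for each node — A:13, B:13, C:13, D:7, E:13, F:12, G:13, H:12.
The smallest farness is 7, for D, so D has the highest closeness.

D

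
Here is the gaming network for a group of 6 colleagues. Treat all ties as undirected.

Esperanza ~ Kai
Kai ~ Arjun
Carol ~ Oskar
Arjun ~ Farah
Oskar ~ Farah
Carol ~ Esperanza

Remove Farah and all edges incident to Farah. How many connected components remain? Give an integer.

Farah's neighbors (Arjun and Oskar) remain reachable from one another through other ties, so the rest of the network stays in one piece.

1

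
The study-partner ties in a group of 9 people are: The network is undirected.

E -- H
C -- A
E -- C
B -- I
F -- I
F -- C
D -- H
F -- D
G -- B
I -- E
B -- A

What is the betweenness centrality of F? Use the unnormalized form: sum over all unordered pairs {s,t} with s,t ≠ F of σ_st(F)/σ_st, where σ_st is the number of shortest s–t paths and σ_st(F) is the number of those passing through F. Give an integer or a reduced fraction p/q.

Pairs whose geodesics pass through F — I–D: 1; I–C: 1/2; D–C: 1; D–G: 1; D–B: 1; D–A: 1.
All other pairs contribute 0.
Summing the contributions gives betweenness(F) = 11/2.

11/2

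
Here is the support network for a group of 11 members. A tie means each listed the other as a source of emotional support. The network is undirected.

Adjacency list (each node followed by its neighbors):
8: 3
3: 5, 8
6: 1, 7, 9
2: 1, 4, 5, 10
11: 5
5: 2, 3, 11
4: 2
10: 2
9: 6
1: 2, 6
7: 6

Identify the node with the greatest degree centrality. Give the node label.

2

Degrees — 1:2, 2:4, 3:2, 4:1, 5:3, 6:3, 7:1, 8:1, 9:1, 10:1, 11:1.
The maximum is 4, attained only by 2.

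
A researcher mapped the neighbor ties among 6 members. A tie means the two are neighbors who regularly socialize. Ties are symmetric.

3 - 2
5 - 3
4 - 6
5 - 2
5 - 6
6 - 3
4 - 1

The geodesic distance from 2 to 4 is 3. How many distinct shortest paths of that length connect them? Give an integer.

2

The shortest distance is 3. The length-3 paths are: 2–3–6–4; 2–5–6–4.
That gives 2 distinct shortest paths.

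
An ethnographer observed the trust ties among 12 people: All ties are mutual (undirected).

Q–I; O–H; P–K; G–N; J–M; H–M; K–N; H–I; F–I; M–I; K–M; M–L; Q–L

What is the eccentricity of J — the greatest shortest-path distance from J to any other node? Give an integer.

4

Distances from J: F:3, G:4, H:2, I:2, K:2, L:2, M:1, N:3, O:3, P:3, Q:3.
The largest is 4 (to G), so the eccentricity of J is 4.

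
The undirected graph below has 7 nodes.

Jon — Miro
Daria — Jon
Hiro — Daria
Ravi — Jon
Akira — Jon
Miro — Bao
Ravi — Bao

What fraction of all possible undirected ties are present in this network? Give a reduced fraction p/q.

There are 7 edges and 7 nodes, so the maximum possible is C(7,2) = 21.
Density = 7/21 = 1/3.

1/3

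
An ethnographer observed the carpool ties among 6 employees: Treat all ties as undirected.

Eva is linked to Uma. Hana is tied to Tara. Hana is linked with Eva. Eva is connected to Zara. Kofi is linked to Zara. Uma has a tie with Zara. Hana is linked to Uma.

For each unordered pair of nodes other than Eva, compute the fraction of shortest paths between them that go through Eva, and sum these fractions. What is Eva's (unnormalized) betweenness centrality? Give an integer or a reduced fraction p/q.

Pairs whose geodesics pass through Eva — Kofi–Tara: 1/2; Kofi–Hana: 1/2; Tara–Zara: 1/2; Hana–Zara: 1/2.
All other pairs contribute 0.
Summing the contributions gives betweenness(Eva) = 2.

2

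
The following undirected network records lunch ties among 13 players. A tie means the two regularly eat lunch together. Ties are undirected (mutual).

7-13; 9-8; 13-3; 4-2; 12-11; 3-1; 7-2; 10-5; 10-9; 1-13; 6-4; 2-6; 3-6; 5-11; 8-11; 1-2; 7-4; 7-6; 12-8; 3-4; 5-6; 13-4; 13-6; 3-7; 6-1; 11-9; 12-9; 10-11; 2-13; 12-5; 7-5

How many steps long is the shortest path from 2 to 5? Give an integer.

One shortest route is 2 – 6 – 5, which uses 2 edges, and 2 and 5 are not directly tied, so nothing shorter exists. So d(2,5) = 2.

2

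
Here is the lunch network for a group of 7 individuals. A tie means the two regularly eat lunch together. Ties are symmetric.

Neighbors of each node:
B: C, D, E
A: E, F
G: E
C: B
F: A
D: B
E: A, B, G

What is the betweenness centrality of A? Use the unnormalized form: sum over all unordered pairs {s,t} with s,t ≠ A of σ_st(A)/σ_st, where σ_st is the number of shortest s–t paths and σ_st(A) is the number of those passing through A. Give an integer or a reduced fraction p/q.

5

Pairs whose geodesics pass through A — D–F: 1; C–F: 1; B–F: 1; F–G: 1; F–E: 1.
All other pairs contribute 0.
Summing the contributions gives betweenness(A) = 5.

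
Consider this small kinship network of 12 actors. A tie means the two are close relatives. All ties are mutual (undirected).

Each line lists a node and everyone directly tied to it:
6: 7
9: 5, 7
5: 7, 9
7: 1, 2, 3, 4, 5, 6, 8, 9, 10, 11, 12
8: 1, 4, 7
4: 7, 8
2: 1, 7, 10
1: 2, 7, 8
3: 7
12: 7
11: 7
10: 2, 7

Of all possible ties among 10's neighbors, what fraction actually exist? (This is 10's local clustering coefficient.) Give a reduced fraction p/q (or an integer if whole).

10's neighbors: 2 and 7 (k = 2).
Possible neighbor pairs: C(2,2) = 1. Edges among them: 2–7 → e = 1.
Clustering(10) = 1/1.

1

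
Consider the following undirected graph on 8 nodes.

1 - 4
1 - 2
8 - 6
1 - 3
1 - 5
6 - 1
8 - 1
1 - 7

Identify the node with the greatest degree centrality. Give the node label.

Degrees — 1:7, 2:1, 3:1, 4:1, 5:1, 6:2, 7:1, 8:2.
The maximum is 7, attained only by 1.

1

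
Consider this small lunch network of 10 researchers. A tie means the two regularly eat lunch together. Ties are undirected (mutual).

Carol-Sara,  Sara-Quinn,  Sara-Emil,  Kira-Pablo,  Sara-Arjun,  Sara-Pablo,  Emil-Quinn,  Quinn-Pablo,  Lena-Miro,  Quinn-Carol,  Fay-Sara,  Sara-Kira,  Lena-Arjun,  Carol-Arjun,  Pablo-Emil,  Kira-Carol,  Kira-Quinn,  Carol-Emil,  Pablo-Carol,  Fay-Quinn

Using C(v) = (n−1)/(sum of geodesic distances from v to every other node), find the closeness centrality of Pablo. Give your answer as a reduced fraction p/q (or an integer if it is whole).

Distances from Pablo: Arjun:2, Carol:1, Emil:1, Fay:2, Kira:1, Lena:3, Miro:4, Quinn:1, Sara:1. Sum = 16.
n = 10, so closeness = 9/16.

9/16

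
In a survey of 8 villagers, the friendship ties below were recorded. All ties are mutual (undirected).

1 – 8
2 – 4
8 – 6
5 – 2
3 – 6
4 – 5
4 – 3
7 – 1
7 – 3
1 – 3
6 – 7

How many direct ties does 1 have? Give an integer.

3

1 is directly tied to 3, 7, and 8. That is 3 neighbors, so the degree of 1 is 3.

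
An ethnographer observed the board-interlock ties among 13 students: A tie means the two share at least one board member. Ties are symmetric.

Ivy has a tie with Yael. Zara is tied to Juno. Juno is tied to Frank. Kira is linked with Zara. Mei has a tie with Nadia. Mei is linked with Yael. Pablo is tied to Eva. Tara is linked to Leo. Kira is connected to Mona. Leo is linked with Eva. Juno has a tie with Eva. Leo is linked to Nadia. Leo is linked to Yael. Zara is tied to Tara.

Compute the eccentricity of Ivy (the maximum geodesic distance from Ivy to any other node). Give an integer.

6

Distances from Ivy: Eva:3, Frank:5, Juno:4, Kira:5, Leo:2, Mei:2, Mona:6, Nadia:3, Pablo:4, Tara:3, Yael:1, Zara:4.
The largest is 6 (to Mona), so the eccentricity of Ivy is 6.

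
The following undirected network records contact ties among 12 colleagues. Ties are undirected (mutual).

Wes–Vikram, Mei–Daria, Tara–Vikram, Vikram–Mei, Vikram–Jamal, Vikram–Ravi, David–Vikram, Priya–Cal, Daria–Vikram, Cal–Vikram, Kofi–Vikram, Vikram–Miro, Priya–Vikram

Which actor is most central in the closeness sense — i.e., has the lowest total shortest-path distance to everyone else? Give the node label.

Vikram

Farness (sum of distances to all others) for each node — Cal:20, Daria:20, David:21, Jamal:21, Kofi:21, Mei:20, Miro:21, Priya:20, Ravi:21, Tara:21, Vikram:11, Wes:21.
The smallest farness is 11, for Vikram, so Vikram has the highest closeness.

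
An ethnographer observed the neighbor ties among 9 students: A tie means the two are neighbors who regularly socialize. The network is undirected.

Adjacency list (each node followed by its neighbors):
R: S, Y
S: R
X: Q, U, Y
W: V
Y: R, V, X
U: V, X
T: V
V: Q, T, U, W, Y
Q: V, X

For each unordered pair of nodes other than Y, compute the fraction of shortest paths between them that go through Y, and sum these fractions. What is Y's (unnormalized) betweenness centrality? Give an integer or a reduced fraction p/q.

Pairs whose geodesics pass through Y — U–R: 2/2; U–S: 2/2; X–R: 1; X–S: 1; X–T: 1/3; X–V: 1/3; X–W: 1/3; Q–R: 2/2; Q–S: 2/2; R–T: 1; R–V: 1; R–W: 1; S–T: 1; S–V: 1 … (+1 more pairs).
All other pairs contribute 0.
Summing the contributions gives betweenness(Y) = 13.

13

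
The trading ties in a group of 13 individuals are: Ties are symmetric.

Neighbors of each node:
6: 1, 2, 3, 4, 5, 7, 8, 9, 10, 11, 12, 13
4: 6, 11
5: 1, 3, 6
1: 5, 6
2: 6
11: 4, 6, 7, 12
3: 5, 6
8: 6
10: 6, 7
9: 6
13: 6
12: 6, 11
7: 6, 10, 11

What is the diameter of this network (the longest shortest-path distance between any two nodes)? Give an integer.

2

Eccentricity of each node (its greatest distance to any other): 1:2, 2:2, 3:2, 4:2, 5:2, 6:1, 7:2, 8:2, 9:2, 10:2, 11:2, 12:2, 13:2.
The maximum eccentricity is 2, realized for instance by the pair 12–7 via 12 – 6 – 7. So the diameter is 2.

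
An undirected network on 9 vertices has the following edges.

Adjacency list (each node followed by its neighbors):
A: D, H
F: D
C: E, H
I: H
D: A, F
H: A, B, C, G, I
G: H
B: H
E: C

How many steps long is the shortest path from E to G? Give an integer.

One shortest route is E – C – H – G, which uses 3 edges, and at distance 2 from E we only reach {H}, which does not include G. So d(E,G) = 3.

3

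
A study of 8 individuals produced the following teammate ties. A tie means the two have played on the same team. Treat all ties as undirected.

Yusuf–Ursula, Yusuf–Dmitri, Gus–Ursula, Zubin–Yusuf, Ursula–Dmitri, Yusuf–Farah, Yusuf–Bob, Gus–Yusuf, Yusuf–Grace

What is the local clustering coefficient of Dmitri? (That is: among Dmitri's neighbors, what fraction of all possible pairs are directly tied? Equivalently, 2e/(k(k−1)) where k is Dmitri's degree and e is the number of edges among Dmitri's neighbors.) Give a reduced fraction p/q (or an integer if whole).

1

Dmitri's neighbors: Ursula and Yusuf (k = 2).
Possible neighbor pairs: C(2,2) = 1. Edges among them: Ursula–Yusuf → e = 1.
Clustering(Dmitri) = 1/1.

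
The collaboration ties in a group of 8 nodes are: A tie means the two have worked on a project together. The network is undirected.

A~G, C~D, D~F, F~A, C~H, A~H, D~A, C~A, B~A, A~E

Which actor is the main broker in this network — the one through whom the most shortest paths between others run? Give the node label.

Unnormalized betweenness of each node: A:17, B:0, C:1/2, D:1/2, E:0, F:0, G:0, H:0.
A has the largest value, 17, making it the main broker — the node through which the most shortest paths run.

A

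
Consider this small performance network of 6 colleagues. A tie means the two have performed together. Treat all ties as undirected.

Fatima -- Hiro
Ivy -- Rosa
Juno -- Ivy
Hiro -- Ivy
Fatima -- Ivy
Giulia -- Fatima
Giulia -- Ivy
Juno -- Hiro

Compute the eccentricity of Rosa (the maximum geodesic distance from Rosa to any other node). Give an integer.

Distances from Rosa: Fatima:2, Giulia:2, Hiro:2, Ivy:1, Juno:2.
The largest is 2 (to Fatima, Giulia, Juno, and Hiro), so the eccentricity of Rosa is 2.

2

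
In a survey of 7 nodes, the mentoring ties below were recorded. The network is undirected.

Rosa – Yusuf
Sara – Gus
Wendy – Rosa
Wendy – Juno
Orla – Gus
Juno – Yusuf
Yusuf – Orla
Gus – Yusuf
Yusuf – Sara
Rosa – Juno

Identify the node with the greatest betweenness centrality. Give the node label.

Yusuf

Unnormalized betweenness of each node: Gus:1/2, Juno:2, Orla:0, Rosa:2, Sara:0, Wendy:0, Yusuf:19/2.
Yusuf has the largest value, 19/2, making it the main broker — the node through which the most shortest paths run.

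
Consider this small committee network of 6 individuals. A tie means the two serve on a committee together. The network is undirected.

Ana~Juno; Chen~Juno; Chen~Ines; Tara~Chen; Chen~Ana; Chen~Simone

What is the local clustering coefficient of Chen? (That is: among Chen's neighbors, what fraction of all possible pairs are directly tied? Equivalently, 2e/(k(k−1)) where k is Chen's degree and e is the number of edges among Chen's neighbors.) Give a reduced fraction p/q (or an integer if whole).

Chen's neighbors: Ana, Ines, Juno, Simone, and Tara (k = 5).
Possible neighbor pairs: C(5,2) = 10. Edges among them: Ana–Juno → e = 1.
Clustering(Chen) = 1/10.

1/10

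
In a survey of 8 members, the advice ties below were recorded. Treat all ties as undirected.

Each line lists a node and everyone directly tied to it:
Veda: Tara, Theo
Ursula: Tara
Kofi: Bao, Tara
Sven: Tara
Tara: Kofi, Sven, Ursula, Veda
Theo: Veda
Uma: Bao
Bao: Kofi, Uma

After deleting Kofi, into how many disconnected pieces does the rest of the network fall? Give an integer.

Without Kofi, the remaining ties split the others into: {Sven, Tara, Theo, Ursula, Veda}; {Bao, Uma}.
That's 2 separate components.

2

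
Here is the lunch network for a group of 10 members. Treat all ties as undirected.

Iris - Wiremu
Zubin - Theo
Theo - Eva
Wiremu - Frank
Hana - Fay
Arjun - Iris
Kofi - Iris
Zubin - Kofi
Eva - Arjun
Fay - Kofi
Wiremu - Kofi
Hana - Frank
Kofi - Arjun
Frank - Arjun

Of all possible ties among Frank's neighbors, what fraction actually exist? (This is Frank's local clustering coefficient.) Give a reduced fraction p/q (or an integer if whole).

Frank's neighbors: Arjun, Hana, and Wiremu (k = 3).
Possible neighbor pairs: C(3,2) = 3. Edges among them: none → e = 0.
Clustering(Frank) = 0/3 = 0.

0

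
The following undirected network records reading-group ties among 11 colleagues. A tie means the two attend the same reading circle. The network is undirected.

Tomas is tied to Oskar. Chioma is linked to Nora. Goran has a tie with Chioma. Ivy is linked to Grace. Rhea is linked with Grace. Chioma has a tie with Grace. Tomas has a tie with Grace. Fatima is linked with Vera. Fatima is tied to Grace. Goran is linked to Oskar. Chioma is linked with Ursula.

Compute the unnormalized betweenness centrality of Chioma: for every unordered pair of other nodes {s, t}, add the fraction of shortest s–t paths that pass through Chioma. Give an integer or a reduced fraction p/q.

22

Pairs whose geodesics pass through Chioma — Vera–Ursula: 1; Vera–Goran: 1; Vera–Nora: 1; Ivy–Ursula: 1; Ivy–Goran: 1; Ivy–Nora: 1; Ursula–Grace: 1; Ursula–Goran: 1; Ursula–Tomas: 1; Ursula–Oskar: 1; Ursula–Fatima: 1; Ursula–Rhea: 1; Ursula–Nora: 1; Grace–Goran: 1 … (+8 more pairs).
All other pairs contribute 0.
Summing the contributions gives betweenness(Chioma) = 22.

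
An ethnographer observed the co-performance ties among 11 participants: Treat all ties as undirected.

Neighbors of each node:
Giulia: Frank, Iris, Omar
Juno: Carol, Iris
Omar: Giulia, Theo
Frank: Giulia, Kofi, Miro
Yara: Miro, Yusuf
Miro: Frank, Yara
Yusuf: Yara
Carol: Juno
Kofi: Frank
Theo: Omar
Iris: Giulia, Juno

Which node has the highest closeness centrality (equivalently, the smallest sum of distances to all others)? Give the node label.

Giulia

Farness (sum of distances to all others) for each node — Carol:42, Frank:22, Giulia:21, Iris:26, Juno:33, Kofi:31, Miro:27, Omar:28, Theo:37, Yara:34, Yusuf:43.
The smallest farness is 21, for Giulia, so Giulia has the highest closeness.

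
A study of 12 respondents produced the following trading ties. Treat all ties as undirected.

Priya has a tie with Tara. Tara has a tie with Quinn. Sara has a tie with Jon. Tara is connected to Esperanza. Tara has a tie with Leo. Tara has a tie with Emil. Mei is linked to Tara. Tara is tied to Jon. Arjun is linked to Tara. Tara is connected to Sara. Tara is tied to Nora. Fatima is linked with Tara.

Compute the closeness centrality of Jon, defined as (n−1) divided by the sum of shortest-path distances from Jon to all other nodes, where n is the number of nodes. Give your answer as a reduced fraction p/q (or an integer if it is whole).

Distances from Jon: Arjun:2, Emil:2, Esperanza:2, Fatima:2, Leo:2, Mei:2, Nora:2, Priya:2, Quinn:2, Sara:1, Tara:1. Sum = 20.
n = 12, so closeness = 11/20.

11/20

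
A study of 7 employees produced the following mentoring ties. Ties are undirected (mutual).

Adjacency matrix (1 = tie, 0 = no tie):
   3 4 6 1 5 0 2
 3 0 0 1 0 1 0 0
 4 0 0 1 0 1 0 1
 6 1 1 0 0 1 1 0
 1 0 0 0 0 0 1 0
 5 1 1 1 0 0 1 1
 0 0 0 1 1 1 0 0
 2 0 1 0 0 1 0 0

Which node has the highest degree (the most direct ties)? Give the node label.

5

Degrees — 0:3, 1:1, 2:2, 3:2, 4:3, 5:5, 6:4.
The maximum is 5, attained only by 5.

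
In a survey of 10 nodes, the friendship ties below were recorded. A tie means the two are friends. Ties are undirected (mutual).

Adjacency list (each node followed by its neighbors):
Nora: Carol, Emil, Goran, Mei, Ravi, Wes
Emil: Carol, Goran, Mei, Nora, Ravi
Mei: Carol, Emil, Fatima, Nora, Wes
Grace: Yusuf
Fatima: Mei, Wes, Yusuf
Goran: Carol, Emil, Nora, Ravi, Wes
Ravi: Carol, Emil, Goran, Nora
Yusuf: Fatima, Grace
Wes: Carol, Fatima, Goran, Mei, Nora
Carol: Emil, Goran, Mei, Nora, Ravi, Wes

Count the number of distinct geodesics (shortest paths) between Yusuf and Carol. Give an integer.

2

The shortest distance is 3. The length-3 paths are: Yusuf–Fatima–Mei–Carol; Yusuf–Fatima–Wes–Carol.
That gives 2 distinct shortest paths.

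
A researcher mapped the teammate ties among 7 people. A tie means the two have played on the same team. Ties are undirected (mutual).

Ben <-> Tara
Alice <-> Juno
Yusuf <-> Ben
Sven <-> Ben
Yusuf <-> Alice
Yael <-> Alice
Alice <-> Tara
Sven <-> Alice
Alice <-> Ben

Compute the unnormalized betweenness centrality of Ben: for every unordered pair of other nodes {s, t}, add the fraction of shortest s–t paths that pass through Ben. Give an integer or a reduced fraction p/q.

3/2

Pairs whose geodesics pass through Ben — Tara–Sven: 1/2; Tara–Yusuf: 1/2; Sven–Yusuf: 1/2.
All other pairs contribute 0.
Summing the contributions gives betweenness(Ben) = 3/2.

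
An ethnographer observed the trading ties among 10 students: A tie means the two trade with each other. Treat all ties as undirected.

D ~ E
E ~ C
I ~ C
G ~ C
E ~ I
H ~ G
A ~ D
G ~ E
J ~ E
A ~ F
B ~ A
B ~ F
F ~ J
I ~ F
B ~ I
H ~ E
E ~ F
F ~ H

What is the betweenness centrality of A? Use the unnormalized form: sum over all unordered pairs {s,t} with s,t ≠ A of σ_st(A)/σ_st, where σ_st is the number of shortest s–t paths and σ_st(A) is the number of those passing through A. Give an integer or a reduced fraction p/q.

3/2

Pairs whose geodesics pass through A — F–D: 1/2; B–D: 1.
All other pairs contribute 0.
Summing the contributions gives betweenness(A) = 3/2.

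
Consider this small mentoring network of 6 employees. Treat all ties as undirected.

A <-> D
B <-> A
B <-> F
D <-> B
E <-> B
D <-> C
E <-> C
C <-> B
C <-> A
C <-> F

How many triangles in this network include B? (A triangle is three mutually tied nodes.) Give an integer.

B's neighbors: A, C, D, E, and F.
Neighbor pairs that are themselves tied: B–A–C; B–A–D; B–C–D; B–C–E; B–C–F. Each forms one triangle with B, for 5 in total.

5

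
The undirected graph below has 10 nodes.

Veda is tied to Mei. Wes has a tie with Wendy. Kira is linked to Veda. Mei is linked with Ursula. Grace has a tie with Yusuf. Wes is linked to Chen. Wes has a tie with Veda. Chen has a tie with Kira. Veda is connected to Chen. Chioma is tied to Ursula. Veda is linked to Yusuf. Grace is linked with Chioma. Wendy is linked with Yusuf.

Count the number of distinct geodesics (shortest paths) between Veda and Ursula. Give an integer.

1

The shortest distance is 2, and the only length-2 path is Veda–Mei–Ursula. So there is exactly 1 shortest path.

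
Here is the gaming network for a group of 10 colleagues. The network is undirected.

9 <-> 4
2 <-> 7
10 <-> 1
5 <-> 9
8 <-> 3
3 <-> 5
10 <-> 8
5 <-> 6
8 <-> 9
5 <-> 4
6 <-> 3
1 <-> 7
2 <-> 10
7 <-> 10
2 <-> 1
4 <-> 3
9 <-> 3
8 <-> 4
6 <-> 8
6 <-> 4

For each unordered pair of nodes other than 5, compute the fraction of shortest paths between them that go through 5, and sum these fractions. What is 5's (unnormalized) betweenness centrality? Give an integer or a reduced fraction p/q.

Pairs whose geodesics pass through 5 — 6–9: 1/4.
All other pairs contribute 0.
Summing the contributions gives betweenness(5) = 1/4.

1/4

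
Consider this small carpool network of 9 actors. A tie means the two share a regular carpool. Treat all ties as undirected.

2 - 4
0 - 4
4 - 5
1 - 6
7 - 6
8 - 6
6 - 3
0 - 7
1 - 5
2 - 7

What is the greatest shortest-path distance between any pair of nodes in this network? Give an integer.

4

Eccentricity of each node (its greatest distance to any other): 0:3, 1:3, 2:3, 3:4, 4:4, 5:3, 6:3, 7:3, 8:4.
The maximum eccentricity is 4, realized for instance by the pair 8–4 via 8 – 6 – 1 – 5 – 4. So the diameter is 4.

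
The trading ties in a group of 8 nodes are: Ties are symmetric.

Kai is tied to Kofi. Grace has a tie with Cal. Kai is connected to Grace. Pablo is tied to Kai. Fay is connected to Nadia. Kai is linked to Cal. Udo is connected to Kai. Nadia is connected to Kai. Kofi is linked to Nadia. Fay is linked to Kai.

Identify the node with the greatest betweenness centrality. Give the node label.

Unnormalized betweenness of each node: Cal:0, Fay:0, Grace:0, Kai:35/2, Kofi:0, Nadia:1/2, Pablo:0, Udo:0.
Kai has the largest value, 35/2, making it the main broker — the node through which the most shortest paths run.

Kai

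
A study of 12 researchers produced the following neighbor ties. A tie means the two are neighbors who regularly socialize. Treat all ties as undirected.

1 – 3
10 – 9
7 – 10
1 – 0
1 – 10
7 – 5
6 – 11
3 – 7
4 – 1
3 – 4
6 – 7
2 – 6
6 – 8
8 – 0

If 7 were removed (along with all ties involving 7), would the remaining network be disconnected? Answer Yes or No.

Removing 7 leaves {0, 1, 2, 3, 4, 6, 8, 9, 10, and 11} with no path to {5}, so the network splits into 2 components. 7 is a cut vertex.

Yes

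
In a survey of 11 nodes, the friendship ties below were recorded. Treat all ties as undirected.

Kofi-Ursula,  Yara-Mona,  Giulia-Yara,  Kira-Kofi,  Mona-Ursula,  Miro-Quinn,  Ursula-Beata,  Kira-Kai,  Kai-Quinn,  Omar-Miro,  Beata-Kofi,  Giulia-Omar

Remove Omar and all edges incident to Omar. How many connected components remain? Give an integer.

1

Omar's neighbors (Giulia and Miro) remain reachable from one another through other ties, so the rest of the network stays in one piece.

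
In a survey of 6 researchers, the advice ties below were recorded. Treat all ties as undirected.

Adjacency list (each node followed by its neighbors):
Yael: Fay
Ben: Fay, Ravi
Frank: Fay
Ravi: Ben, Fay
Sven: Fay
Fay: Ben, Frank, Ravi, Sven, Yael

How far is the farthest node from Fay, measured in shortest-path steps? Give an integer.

1

Distances from Fay: Ben:1, Frank:1, Ravi:1, Sven:1, Yael:1.
The largest is 1 (to Sven, Frank, Ben, Yael, and Ravi), so the eccentricity of Fay is 1.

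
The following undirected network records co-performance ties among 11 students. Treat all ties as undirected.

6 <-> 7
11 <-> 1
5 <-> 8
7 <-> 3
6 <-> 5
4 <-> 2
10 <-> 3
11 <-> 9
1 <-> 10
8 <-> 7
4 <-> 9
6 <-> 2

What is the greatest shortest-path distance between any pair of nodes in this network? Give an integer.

5

Eccentricity of each node (its greatest distance to any other): 1:5, 2:4, 3:4, 4:4, 5:5, 6:4, 7:4, 8:5, 9:5, 10:4, 11:5.
The maximum eccentricity is 5, realized for instance by the pair 11–5 via 11 – 9 – 4 – 2 – 6 – 5. So the diameter is 5.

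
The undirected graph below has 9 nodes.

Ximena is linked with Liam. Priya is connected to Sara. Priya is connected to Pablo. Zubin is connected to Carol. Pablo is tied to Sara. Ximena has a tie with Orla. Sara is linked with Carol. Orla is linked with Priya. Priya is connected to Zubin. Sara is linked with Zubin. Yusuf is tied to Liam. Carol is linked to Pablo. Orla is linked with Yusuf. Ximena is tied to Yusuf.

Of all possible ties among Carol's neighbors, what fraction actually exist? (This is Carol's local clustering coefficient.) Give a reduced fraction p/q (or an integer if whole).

Carol's neighbors: Pablo, Sara, and Zubin (k = 3).
Possible neighbor pairs: C(3,2) = 3. Edges among them: Pablo–Sara, Sara–Zubin → e = 2.
Clustering(Carol) = 2/3.

2/3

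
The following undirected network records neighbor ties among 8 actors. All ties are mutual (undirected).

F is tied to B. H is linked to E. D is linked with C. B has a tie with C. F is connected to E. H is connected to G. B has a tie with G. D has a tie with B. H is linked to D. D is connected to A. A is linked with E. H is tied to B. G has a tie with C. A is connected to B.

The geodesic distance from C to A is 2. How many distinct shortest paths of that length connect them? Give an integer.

2

The shortest distance is 2. The length-2 paths are: C–D–A; C–B–A.
That gives 2 distinct shortest paths.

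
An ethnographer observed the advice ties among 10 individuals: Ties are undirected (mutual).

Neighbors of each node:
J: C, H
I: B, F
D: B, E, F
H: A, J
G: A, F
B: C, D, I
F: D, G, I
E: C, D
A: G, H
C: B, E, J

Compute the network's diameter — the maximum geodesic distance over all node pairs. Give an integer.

4

Eccentricity of each node (its greatest distance to any other): A:4, B:4, C:4, D:4, E:4, F:4, G:4, H:4, I:4, J:4.
The maximum eccentricity is 4, realized for instance by the pair H–D via H – J – C – E – D. So the diameter is 4.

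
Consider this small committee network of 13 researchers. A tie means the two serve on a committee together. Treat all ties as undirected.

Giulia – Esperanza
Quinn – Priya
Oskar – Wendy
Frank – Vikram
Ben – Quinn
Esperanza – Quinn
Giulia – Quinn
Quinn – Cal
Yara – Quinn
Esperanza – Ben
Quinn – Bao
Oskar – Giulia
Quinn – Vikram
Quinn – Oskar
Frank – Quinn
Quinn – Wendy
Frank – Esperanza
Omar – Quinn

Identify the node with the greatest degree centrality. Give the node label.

Degrees — Bao:1, Ben:2, Cal:1, Esperanza:4, Frank:3, Giulia:3, Omar:1, Oskar:3, Priya:1, Quinn:12, Vikram:2, Wendy:2, Yara:1.
The maximum is 12, attained only by Quinn.

Quinn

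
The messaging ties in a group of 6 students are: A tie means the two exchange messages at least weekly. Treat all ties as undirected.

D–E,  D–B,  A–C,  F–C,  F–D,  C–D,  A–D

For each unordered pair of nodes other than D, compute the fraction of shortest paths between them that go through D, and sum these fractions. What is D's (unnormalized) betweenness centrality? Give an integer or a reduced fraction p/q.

15/2

Pairs whose geodesics pass through D — F–E: 1; F–B: 1; F–A: 1/2; C–E: 1; C–B: 1; E–B: 1; E–A: 1; B–A: 1.
All other pairs contribute 0.
Summing the contributions gives betweenness(D) = 15/2.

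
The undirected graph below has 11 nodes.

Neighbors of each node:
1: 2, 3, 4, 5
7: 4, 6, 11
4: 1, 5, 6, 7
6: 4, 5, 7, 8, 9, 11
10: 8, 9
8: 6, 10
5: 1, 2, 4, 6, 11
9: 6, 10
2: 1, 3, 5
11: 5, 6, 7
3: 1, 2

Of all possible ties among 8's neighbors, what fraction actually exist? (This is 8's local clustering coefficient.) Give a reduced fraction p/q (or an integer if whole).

8's neighbors: 6 and 10 (k = 2).
Possible neighbor pairs: C(2,2) = 1. Edges among them: none → e = 0.
Clustering(8) = 0/1.

0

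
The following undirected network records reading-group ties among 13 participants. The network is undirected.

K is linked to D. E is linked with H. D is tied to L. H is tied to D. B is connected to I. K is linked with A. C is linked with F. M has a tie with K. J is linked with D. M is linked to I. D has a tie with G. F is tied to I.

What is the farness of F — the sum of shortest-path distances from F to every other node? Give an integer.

Distances from F: A:4, B:2, C:1, D:4, E:6, G:5, H:5, I:1, J:5, K:3, L:5, M:2.
Sum = 4 + 2 + 1 + 4 + 6 + 5 + 5 + 1 + 5 + 3 + 5 + 2 = 43.

43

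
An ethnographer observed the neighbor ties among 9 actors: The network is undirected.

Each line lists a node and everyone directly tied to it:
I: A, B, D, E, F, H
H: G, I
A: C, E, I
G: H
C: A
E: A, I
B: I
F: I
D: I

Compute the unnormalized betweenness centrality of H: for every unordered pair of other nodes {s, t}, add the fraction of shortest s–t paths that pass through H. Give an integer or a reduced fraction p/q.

7

Pairs whose geodesics pass through H — B–G: 1; F–G: 1; E–G: 1; C–G: 1; G–A: 1; G–I: 1; G–D: 1.
All other pairs contribute 0.
Summing the contributions gives betweenness(H) = 7.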